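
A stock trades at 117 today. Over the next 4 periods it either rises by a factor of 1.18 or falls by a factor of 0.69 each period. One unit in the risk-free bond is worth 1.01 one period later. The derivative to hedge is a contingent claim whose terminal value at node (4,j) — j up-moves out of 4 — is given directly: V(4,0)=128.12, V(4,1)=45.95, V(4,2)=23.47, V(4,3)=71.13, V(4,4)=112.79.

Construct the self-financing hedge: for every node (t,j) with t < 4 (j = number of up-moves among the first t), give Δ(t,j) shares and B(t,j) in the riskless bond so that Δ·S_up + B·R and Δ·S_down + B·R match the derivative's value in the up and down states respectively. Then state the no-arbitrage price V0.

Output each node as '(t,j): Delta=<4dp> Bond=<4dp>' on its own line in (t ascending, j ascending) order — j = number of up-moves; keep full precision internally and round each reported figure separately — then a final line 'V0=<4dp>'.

(0,0): Delta=0.4068 Bond=12.0913
(1,0): Delta=0.0062 Bond=44.5521
(1,1): Delta=0.5312 Bond=-4.9684
(2,0): Delta=-1.5666 Bond=132.6094
(2,1): Delta=0.4948 Bond=-1.5462
(2,2): Delta=0.5425 Bond=-6.8625
(3,0): Delta=-4.3630 Bond=241.4146
(3,1): Delta=-0.6980 Bond=76.8371
(3,2): Delta=0.8653 Bond=-43.2110
(3,3): Delta=0.4423 Bond=12.3425
V0=59.6834

Since d<R<u, set p* = (R−d)/(u−d) = 0.6531; price each node as the discounted p*-expectation of its children.
Payoff layer (t=4): V(4,0)=128.1200, V(4,1)=45.9500, V(4,2)=23.4700, V(4,3)=71.1300, V(4,4)=112.7900
  t=3,j=0: stock 38.4356 → up 45.3540 (V=45.9500), down 26.5205 (V=128.1200). Price 73.7208; hedge Δ=-4.3630, bond B=241.4146.
  t=3,j=1: stock 65.7304 → up 77.5618 (V=23.4700), down 45.3540 (V=45.9500). Price 30.9596; hedge Δ=-0.6980, bond B=76.8371.
  t=3,j=2: stock 112.4085 → up 132.6420 (V=71.1300), down 77.5618 (V=23.4700). Price 54.0544; hedge Δ=0.8653, bond B=-43.2110.
  t=3,j=3: stock 192.2347 → up 226.8370 (V=112.7900), down 132.6420 (V=71.1300). Price 97.3629; hedge Δ=0.4423, bond B=12.3425.
  t=2,j=0: stock 55.7037 → up 65.7304 (V=30.9596), down 38.4356 (V=73.7208). Price 45.3417; hedge Δ=-1.5666, bond B=132.6094.
  t=2,j=1: stock 95.2614 → up 112.4085 (V=54.0544), down 65.7304 (V=30.9596). Price 45.5860; hedge Δ=0.4948, bond B=-1.5462.
  t=2,j=2: stock 162.9108 → up 192.2347 (V=97.3629), down 112.4085 (V=54.0544). Price 81.5223; hedge Δ=0.5425, bond B=-6.8625.
  t=1,j=0: stock 80.7300 → up 95.2614 (V=45.5860), down 55.7037 (V=45.3417). Price 45.0507; hedge Δ=0.0062, bond B=44.5521.
  t=1,j=1: stock 138.0600 → up 162.9108 (V=81.5223), down 95.2614 (V=45.5860). Price 68.3709; hedge Δ=0.5312, bond B=-4.9684.
  t=0,j=0: stock 117.0000 → up 138.0600 (V=68.3709), down 80.7300 (V=45.0507). Price 59.6834; hedge Δ=0.4068, bond B=12.0913.
Check: Δ(0,0)·S0 + B(0,0) = 59.6834 = V0.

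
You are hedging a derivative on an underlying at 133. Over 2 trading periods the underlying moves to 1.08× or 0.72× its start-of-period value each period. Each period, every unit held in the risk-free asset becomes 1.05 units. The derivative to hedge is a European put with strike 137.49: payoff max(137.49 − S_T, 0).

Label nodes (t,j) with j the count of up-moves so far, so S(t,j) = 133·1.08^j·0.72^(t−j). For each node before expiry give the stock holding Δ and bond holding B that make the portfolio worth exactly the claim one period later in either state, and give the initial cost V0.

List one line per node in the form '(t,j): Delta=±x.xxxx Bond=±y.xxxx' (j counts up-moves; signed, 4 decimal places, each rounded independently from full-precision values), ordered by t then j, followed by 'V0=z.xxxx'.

(0,0): Delta=-0.6783 Bond=95.3722
(1,0): Delta=-1.0000 Bond=130.9429
(1,1): Delta=-0.6588 Bond=97.3406
V0=5.1528

Under the risk-neutral measure, an up-move has probability p* = (R−d)/(u−d) = 0.9167 and values discount at R = 1.05.
Payoff layer (t=2): V(2,0)=68.5428, V(2,1)=34.0692, V(2,2)=0.0000
Node (1,0) S=95.7600: V=(p*·34.0692+(1−p*)·68.5428)/1.05=35.1829; Δ=(34.0692−68.5428)/(103.4208−68.9472)=-1.0000; B=V−Δ·S=130.9429
Node (1,1) S=143.6400: V=(p*·0.0000+(1−p*)·34.0692)/1.05=2.7039; Δ=(0.0000−34.0692)/(155.1312−103.4208)=-0.6588; B=V−Δ·S=97.3406
Node (0,0) S=133.0000: V=(p*·2.7039+(1−p*)·35.1829)/1.05=5.1528; Δ=(2.7039−35.1829)/(143.6400−95.7600)=-0.6783; B=V−Δ·S=95.3722
Each (Δ,B) replicates both successor values, so the strategy is self-financing and V0 is arbitrage-free.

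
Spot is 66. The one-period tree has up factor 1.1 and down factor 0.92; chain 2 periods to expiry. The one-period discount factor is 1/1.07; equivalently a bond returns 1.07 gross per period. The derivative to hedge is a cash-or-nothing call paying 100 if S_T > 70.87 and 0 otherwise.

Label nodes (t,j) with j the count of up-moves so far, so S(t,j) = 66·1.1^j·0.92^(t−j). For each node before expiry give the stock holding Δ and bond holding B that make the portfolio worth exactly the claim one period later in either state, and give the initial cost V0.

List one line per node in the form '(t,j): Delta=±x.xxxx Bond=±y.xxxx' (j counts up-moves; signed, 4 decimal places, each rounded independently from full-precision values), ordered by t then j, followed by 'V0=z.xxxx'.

Risk-neutral probability p* = (R−d)/(u−d) = (1.07−0.92)/(1.1−0.92) = 0.8333.
Terminal values V(2,·): V(2,0)=0.0000, V(2,1)=0.0000, V(2,2)=100.0000
  t=1,j=0: stock 60.7200 → up 66.7920 (V=0.0000), down 55.8624 (V=0.0000). Price 0.0000; hedge Δ=0.0000, bond B=0.0000.
  t=1,j=1: stock 72.6000 → up 79.8600 (V=100.0000), down 66.7920 (V=0.0000). Price 77.8816; hedge Δ=7.6523, bond B=-477.6739.
  t=0,j=0: stock 66.0000 → up 72.6000 (V=77.8816), down 60.7200 (V=0.0000). Price 60.6555; hedge Δ=6.5557, bond B=-372.0202.
Check: Δ(0,0)·S0 + B(0,0) = 60.6555 = V0.

(0,0): Delta=6.5557 Bond=-372.0202
(1,0): Delta=0.0000 Bond=0.0000
(1,1): Delta=7.6523 Bond=-477.6739
V0=60.6555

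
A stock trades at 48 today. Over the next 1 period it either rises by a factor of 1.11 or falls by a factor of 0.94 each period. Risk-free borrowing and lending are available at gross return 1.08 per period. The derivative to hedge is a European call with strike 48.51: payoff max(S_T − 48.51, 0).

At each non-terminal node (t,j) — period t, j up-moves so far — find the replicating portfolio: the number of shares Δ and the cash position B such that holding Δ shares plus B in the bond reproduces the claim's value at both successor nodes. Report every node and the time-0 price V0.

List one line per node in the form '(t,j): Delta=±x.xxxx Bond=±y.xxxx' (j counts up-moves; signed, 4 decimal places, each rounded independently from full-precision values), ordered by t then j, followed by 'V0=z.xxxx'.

Risk-neutral probability p* = (R−d)/(u−d) = (1.08−0.94)/(1.11−0.94) = 0.8235.
Terminal values V(1,·): V(1,0)=0.0000, V(1,1)=4.7700
  t=0,j=0: stock 48.0000 → up 53.2800 (V=4.7700), down 45.1200 (V=0.0000). Price 3.6373; hedge Δ=0.5846, bond B=-24.4216.
Check: Δ(0,0)·S0 + B(0,0) = 3.6373 = V0.

(0,0): Delta=0.5846 Bond=-24.4216
V0=3.6373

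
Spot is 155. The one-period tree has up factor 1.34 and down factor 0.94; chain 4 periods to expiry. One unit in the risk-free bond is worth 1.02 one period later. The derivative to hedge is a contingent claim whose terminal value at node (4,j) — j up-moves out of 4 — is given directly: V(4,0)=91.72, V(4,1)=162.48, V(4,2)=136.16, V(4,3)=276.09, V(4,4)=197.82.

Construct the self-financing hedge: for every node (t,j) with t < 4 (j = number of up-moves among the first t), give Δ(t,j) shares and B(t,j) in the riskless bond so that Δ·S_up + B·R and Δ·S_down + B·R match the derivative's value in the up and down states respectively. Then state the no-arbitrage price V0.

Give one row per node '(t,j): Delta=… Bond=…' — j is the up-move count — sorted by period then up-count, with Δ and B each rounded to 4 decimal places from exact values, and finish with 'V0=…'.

(0,0): Delta=0.5917 Bond=30.6246
(1,0): Delta=0.7003 Bond=15.4135
(1,1): Delta=0.2869 Bond=94.5312
(2,0): Delta=0.9188 Bond=-14.2122
(2,1): Delta=0.0870 Bond=135.4580
(2,2): Delta=0.8480 Bond=-59.7227
(3,0): Delta=1.3741 Bond=-73.1039
(3,1): Delta=-0.3585 Bond=219.9333
(3,2): Delta=1.3372 Bond=-188.8975
(3,3): Delta=-0.5247 Bond=451.0044
V0=122.3346

Since d<R<u, set p* = (R−d)/(u−d) = 0.2000; price each node as the discounted p*-expectation of its children.
Terminal payoffs: V(4,0)=91.7200, V(4,1)=162.4800, V(4,2)=136.1600, V(4,3)=276.0900, V(4,4)=197.8200
  t=3,j=0: stock 128.7405 → up 172.5123 (V=162.4800), down 121.0161 (V=91.7200). Price 103.7961; hedge Δ=1.3741, bond B=-73.1039.
  t=3,j=1: stock 183.5237 → up 245.9218 (V=136.1600), down 172.5123 (V=162.4800). Price 154.1333; hedge Δ=-0.3585, bond B=219.9333.
  t=3,j=2: stock 261.6189 → up 350.5694 (V=276.0900), down 245.9218 (V=136.1600). Price 160.9275; hedge Δ=1.3372, bond B=-188.8975.
  t=3,j=3: stock 372.9461 → up 499.7478 (V=197.8200), down 350.5694 (V=276.0900). Price 255.3294; hedge Δ=-0.5247, bond B=451.0044.
  t=2,j=0: stock 136.9580 → up 183.5237 (V=154.1333), down 128.7405 (V=103.7961). Price 111.6309; hedge Δ=0.9188, bond B=-14.2122.
  t=2,j=1: stock 195.2380 → up 261.6189 (V=160.9275), down 183.5237 (V=154.1333). Price 152.4433; hedge Δ=0.0870, bond B=135.4580.
  t=2,j=2: stock 278.3180 → up 372.9461 (V=255.3294), down 261.6189 (V=160.9275). Price 176.2822; hedge Δ=0.8480, bond B=-59.7227.
  t=1,j=0: stock 145.7000 → up 195.2380 (V=152.4433), down 136.9580 (V=111.6309). Price 117.4445; hedge Δ=0.7003, bond B=15.4135.
  t=1,j=1: stock 207.7000 → up 278.3180 (V=176.2822), down 195.2380 (V=152.4433). Price 154.1285; hedge Δ=0.2869, bond B=94.5312.
  t=0,j=0: stock 155.0000 → up 207.7000 (V=154.1285), down 145.7000 (V=117.4445). Price 122.3346; hedge Δ=0.5917, bond B=30.6246.
Each (Δ,B) replicates both successor values, so the strategy is self-financing and V0 is arbitrage-free.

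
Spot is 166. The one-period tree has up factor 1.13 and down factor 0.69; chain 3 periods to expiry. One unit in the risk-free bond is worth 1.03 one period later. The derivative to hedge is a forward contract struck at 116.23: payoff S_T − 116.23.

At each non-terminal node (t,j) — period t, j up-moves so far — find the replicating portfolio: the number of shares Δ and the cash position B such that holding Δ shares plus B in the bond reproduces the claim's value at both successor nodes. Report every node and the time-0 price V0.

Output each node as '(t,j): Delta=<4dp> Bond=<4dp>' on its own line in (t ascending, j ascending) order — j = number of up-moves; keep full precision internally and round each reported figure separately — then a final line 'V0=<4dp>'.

(0,0): Delta=1.0000 Bond=-106.3669
(1,0): Delta=1.0000 Bond=-109.5579
(1,1): Delta=1.0000 Bond=-109.5579
(2,0): Delta=1.0000 Bond=-112.8447
(2,1): Delta=1.0000 Bond=-112.8447
(2,2): Delta=1.0000 Bond=-112.8447
V0=59.6331

The replicating-portfolio and risk-neutral prices coincide; use p* = (1.03−0.69)/(1.13−0.69) = 0.7727 for the latter.
Terminal payoffs: V(3,0)=-61.6975, V(3,1)=-26.9232, V(3,2)=30.0261, V(3,3)=123.2909
(2,0): S=79.0326. Δ = (V_up−V_dn)/(S_up−S_dn) = (-26.9232−-61.6975)/(89.3068−54.5325) = 1.0000. V = [p*·-26.9232 + (1−p*)·-61.6975]/1.03 = -33.8121. B = V − Δ·S = -112.8447.
(2,1): S=129.4302. Δ = (V_up−V_dn)/(S_up−S_dn) = (30.0261−-26.9232)/(146.2561−89.3068) = 1.0000. V = [p*·30.0261 + (1−p*)·-26.9232]/1.03 = 16.5855. B = V − Δ·S = -112.8447.
(2,2): S=211.9654. Δ = (V_up−V_dn)/(S_up−S_dn) = (123.2909−30.0261)/(239.5209−146.2561) = 1.0000. V = [p*·123.2909 + (1−p*)·30.0261]/1.03 = 99.1207. B = V − Δ·S = -112.8447.
(1,0): S=114.5400. Δ = (V_up−V_dn)/(S_up−S_dn) = (16.5855−-33.8121)/(129.4302−79.0326) = 1.0000. V = [p*·16.5855 + (1−p*)·-33.8121]/1.03 = 4.9821. B = V − Δ·S = -109.5579.
(1,1): S=187.5800. Δ = (V_up−V_dn)/(S_up−S_dn) = (99.1207−16.5855)/(211.9654−129.4302) = 1.0000. V = [p*·99.1207 + (1−p*)·16.5855]/1.03 = 78.0221. B = V − Δ·S = -109.5579.
(0,0): S=166.0000. Δ = (V_up−V_dn)/(S_up−S_dn) = (78.0221−4.9821)/(187.5800−114.5400) = 1.0000. V = [p*·78.0221 + (1−p*)·4.9821]/1.03 = 59.6331. B = V − Δ·S = -106.3669.
Check: Δ(0,0)·S0 + B(0,0) = 59.6331 = V0.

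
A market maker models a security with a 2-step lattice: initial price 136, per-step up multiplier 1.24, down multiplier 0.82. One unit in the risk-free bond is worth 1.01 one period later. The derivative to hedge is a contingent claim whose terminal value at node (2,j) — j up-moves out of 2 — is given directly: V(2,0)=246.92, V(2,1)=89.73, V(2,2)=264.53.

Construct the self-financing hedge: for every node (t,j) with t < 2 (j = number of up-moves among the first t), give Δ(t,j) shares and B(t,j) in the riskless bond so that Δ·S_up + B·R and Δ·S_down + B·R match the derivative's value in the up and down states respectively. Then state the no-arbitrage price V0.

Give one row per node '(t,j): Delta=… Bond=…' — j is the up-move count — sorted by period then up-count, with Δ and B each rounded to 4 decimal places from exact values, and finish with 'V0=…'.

(0,0): Delta=-0.1214 Bond=185.7512
(1,0): Delta=-3.3560 Bond=548.3314
(1,1): Delta=2.4679 Bond=-249.0556
V0=169.2400

No-arbitrage ⇒ martingale measure with p* = (R−d)/(u−d) = 0.4524.
Payoff layer (t=2): V(2,0)=246.9200, V(2,1)=89.7300, V(2,2)=264.5300
Node (1,0) S=111.5200: V=(p*·89.7300+(1−p*)·246.9200)/1.01=174.0695; Δ=(89.7300−246.9200)/(138.2848−91.4464)=-3.3560; B=V−Δ·S=548.3314
Node (1,1) S=168.6400: V=(p*·264.5300+(1−p*)·89.7300)/1.01=167.1348; Δ=(264.5300−89.7300)/(209.1136−138.2848)=2.4679; B=V−Δ·S=-249.0556
Node (0,0) S=136.0000: V=(p*·167.1348+(1−p*)·174.0695)/1.01=169.2400; Δ=(167.1348−174.0695)/(168.6400−111.5200)=-0.1214; B=V−Δ·S=185.7512
Each (Δ,B) replicates both successor values, so the strategy is self-financing and V0 is arbitrage-free.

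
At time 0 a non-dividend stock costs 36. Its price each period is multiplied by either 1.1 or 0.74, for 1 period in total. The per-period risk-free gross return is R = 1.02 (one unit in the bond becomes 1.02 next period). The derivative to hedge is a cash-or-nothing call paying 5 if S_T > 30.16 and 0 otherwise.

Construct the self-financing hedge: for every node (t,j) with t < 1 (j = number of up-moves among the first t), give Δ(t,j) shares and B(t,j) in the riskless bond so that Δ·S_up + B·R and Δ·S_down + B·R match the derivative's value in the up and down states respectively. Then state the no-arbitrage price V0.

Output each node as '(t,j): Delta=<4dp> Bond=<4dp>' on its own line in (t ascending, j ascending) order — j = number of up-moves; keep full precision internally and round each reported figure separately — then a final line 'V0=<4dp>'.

(0,0): Delta=0.3858 Bond=-10.0763
V0=3.8126

Under the risk-neutral measure, an up-move has probability p* = (R−d)/(u−d) = 0.7778 and values discount at R = 1.02.
At expiry t=1: V(1,0)=0.0000, V(1,1)=5.0000
(0,0): S=36.0000. Δ = (V_up−V_dn)/(S_up−S_dn) = (5.0000−0.0000)/(39.6000−26.6400) = 0.3858. V = [p*·5.0000 + (1−p*)·0.0000]/1.02 = 3.8126. B = V − Δ·S = -10.0763.
Check: Δ(0,0)·S0 + B(0,0) = 3.8126 = V0.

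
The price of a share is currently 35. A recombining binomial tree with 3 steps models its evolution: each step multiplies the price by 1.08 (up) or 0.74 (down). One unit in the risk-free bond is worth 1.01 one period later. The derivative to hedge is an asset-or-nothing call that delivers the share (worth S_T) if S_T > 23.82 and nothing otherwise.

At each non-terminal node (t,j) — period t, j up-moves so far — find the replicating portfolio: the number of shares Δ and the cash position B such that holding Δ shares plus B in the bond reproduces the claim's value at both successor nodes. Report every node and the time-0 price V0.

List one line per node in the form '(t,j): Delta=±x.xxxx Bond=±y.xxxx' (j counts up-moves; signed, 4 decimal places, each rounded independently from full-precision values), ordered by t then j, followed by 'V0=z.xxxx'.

The replicating-portfolio and risk-neutral prices coincide; use p* = (1.01−0.74)/(1.08−0.74) = 0.7941 for the latter.
Terminal payoffs: V(3,0)=0.0000, V(3,1)=0.0000, V(3,2)=30.2098, V(3,3)=44.0899
(2,0): S=19.1660. Δ = (V_up−V_dn)/(S_up−S_dn) = (0.0000−0.0000)/(20.6993−14.1828) = 0.0000. V = [p*·0.0000 + (1−p*)·0.0000]/1.01 = 0.0000. B = V − Δ·S = 0.0000.
(2,1): S=27.9720. Δ = (V_up−V_dn)/(S_up−S_dn) = (30.2098−0.0000)/(30.2098−20.6993) = 3.1765. V = [p*·30.2098 + (1−p*)·0.0000]/1.01 = 23.7526. B = V − Δ·S = -65.0997.
(2,2): S=40.8240. Δ = (V_up−V_dn)/(S_up−S_dn) = (44.0899−30.2098)/(44.0899−30.2098) = 1.0000. V = [p*·44.0899 + (1−p*)·30.2098]/1.01 = 40.8240. B = V − Δ·S = 0.0000.
(1,0): S=25.9000. Δ = (V_up−V_dn)/(S_up−S_dn) = (23.7526−0.0000)/(27.9720−19.1660) = 2.6973. V = [p*·23.7526 + (1−p*)·0.0000]/1.01 = 18.6756. B = V − Δ·S = -51.1849.
(1,1): S=37.8000. Δ = (V_up−V_dn)/(S_up−S_dn) = (40.8240−23.7526)/(40.8240−27.9720) = 1.3283. V = [p*·40.8240 + (1−p*)·23.7526]/1.01 = 36.9399. B = V − Δ·S = -13.2702.
(0,0): S=35.0000. Δ = (V_up−V_dn)/(S_up−S_dn) = (36.9399−18.6756)/(37.8000−25.9000) = 1.5348. V = [p*·36.9399 + (1−p*)·18.6756]/1.01 = 32.8511. B = V − Δ·S = -20.8675.
Check: Δ(0,0)·S0 + B(0,0) = 32.8511 = V0.

(0,0): Delta=1.5348 Bond=-20.8675
(1,0): Delta=2.6973 Bond=-51.1849
(1,1): Delta=1.3283 Bond=-13.2702
(2,0): Delta=0.0000 Bond=0.0000
(2,1): Delta=3.1765 Bond=-65.0997
(2,2): Delta=1.0000 Bond=0.0000
V0=32.8511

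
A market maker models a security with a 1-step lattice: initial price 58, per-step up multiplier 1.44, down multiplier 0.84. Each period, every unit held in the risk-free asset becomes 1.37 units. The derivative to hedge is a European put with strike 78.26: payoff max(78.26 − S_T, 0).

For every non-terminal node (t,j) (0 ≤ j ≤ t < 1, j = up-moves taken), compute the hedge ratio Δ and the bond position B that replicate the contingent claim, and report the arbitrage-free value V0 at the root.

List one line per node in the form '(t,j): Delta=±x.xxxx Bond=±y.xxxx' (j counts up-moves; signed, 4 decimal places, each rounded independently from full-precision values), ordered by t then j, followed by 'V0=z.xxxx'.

(0,0): Delta=-0.8489 Bond=51.7489
V0=2.5156

The replicating-portfolio and risk-neutral prices coincide; use p* = (1.37−0.84)/(1.44−0.84) = 0.8833 for the latter.
Payoff layer (t=1): V(1,0)=29.5400, V(1,1)=0.0000
  t=0,j=0: stock 58.0000 → up 83.5200 (V=0.0000), down 48.7200 (V=29.5400). Price 2.5156; hedge Δ=-0.8489, bond B=51.7489.
Each (Δ,B) replicates both successor values, so the strategy is self-financing and V0 is arbitrage-free.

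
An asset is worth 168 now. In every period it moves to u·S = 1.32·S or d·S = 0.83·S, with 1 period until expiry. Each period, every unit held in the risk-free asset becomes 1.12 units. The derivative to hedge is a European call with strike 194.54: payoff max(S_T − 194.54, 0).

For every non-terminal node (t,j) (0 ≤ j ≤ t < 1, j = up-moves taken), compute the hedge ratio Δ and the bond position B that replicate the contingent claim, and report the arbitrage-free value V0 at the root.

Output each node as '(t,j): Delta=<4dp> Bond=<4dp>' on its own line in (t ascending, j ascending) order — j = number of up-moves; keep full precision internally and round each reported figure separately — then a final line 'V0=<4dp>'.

(0,0): Delta=0.3307 Bond=-41.1673
V0=14.3837

The replicating-portfolio and risk-neutral prices coincide; use p* = (1.12−0.83)/(1.32−0.83) = 0.5918 for the latter.
Payoff layer (t=1): V(1,0)=0.0000, V(1,1)=27.2200
(0,0): S=168.0000. Δ = (V_up−V_dn)/(S_up−S_dn) = (27.2200−0.0000)/(221.7600−139.4400) = 0.3307. V = [p*·27.2200 + (1−p*)·0.0000]/1.12 = 14.3837. B = V − Δ·S = -41.1673.
Check: Δ(0,0)·S0 + B(0,0) = 14.3837 = V0.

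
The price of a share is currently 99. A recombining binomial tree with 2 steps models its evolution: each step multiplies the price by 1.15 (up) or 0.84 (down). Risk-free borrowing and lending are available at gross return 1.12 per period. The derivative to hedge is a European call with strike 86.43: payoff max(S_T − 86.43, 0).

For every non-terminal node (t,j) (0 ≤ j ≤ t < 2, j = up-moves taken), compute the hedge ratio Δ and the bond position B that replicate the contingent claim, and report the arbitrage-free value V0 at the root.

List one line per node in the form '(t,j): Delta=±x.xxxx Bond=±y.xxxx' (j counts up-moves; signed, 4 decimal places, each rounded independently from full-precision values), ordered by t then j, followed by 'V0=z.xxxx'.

(0,0): Delta=0.9533 Bond=-64.1576
(1,0): Delta=0.3570 Bond=-22.2677
(1,1): Delta=1.0000 Bond=-77.1696
V0=30.2223

Risk-neutral probability p* = (R−d)/(u−d) = (1.12−0.84)/(1.15−0.84) = 0.9032.
Payoff layer (t=2): V(2,0)=0.0000, V(2,1)=9.2040, V(2,2)=44.4975
(1,0): S=83.1600. Δ = (V_up−V_dn)/(S_up−S_dn) = (9.2040−0.0000)/(95.6340−69.8544) = 0.3570. V = [p*·9.2040 + (1−p*)·0.0000]/1.12 = 7.4226. B = V − Δ·S = -22.2677.
(1,1): S=113.8500. Δ = (V_up−V_dn)/(S_up−S_dn) = (44.4975−9.2040)/(130.9275−95.6340) = 1.0000. V = [p*·44.4975 + (1−p*)·9.2040]/1.12 = 36.6804. B = V − Δ·S = -77.1696.
(0,0): S=99.0000. Δ = (V_up−V_dn)/(S_up−S_dn) = (36.6804−7.4226)/(113.8500−83.1600) = 0.9533. V = [p*·36.6804 + (1−p*)·7.4226]/1.12 = 30.2223. B = V − Δ·S = -64.1576.
Each (Δ,B) replicates both successor values, so the strategy is self-financing and V0 is arbitrage-free.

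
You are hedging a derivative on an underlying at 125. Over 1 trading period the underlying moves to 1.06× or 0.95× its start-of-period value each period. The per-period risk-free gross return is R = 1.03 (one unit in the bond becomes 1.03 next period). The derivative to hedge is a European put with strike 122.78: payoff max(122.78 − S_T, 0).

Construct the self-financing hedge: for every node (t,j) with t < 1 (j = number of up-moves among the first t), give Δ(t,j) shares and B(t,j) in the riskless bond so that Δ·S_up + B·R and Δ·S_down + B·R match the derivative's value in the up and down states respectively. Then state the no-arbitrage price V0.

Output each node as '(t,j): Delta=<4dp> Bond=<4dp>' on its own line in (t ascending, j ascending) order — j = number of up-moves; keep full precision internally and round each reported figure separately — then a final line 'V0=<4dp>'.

The replicating-portfolio and risk-neutral prices coincide; use p* = (1.03−0.95)/(1.06−0.95) = 0.7273 for the latter.
Terminal payoffs: V(1,0)=4.0300, V(1,1)=0.0000
  t=0,j=0: stock 125.0000 → up 132.5000 (V=0.0000), down 118.7500 (V=4.0300). Price 1.0671; hedge Δ=-0.2931, bond B=37.7034.
Check: Δ(0,0)·S0 + B(0,0) = 1.0671 = V0.

(0,0): Delta=-0.2931 Bond=37.7034
V0=1.0671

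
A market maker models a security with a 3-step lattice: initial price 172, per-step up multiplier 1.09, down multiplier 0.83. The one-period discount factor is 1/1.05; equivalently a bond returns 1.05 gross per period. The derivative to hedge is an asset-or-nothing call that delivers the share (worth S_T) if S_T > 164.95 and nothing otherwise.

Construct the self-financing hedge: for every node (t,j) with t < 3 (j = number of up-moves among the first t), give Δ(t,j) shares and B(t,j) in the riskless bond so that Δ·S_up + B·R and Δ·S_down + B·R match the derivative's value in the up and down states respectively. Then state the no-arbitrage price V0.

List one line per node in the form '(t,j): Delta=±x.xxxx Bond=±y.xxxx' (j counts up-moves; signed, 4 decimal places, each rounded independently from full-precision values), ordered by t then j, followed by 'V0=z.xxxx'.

Under the risk-neutral measure, an up-move has probability p* = (R−d)/(u−d) = 0.8462 and values discount at R = 1.05.
At expiry t=3: V(3,0)=0.0000, V(3,1)=0.0000, V(3,2)=169.6132, V(3,3)=222.7450
(2,0): S=118.4908. Δ = (V_up−V_dn)/(S_up−S_dn) = (0.0000−0.0000)/(129.1550−98.3474) = 0.0000. V = [p*·0.0000 + (1−p*)·0.0000]/1.05 = 0.0000. B = V − Δ·S = 0.0000.
(2,1): S=155.6084. Δ = (V_up−V_dn)/(S_up−S_dn) = (169.6132−0.0000)/(169.6132−129.1550) = 4.1923. V = [p*·169.6132 + (1−p*)·0.0000]/1.05 = 136.6846. B = V − Δ·S = -515.6737.
(2,2): S=204.3532. Δ = (V_up−V_dn)/(S_up−S_dn) = (222.7450−169.6132)/(222.7450−169.6132) = 1.0000. V = [p*·222.7450 + (1−p*)·169.6132]/1.05 = 204.3532. B = V − Δ·S = 0.0000.
(1,0): S=142.7600. Δ = (V_up−V_dn)/(S_up−S_dn) = (136.6846−0.0000)/(155.6084−118.4908) = 3.6825. V = [p*·136.6846 + (1−p*)·0.0000]/1.05 = 110.1488. B = V − Δ·S = -415.5612.
(1,1): S=187.4800. Δ = (V_up−V_dn)/(S_up−S_dn) = (204.3532−136.6846)/(204.3532−155.6084) = 1.3882. V = [p*·204.3532 + (1−p*)·136.6846]/1.05 = 184.7073. B = V − Δ·S = -75.5566.
(0,0): S=172.0000. Δ = (V_up−V_dn)/(S_up−S_dn) = (184.7073−110.1488)/(187.4800−142.7600) = 1.6672. V = [p*·184.7073 + (1−p*)·110.1488]/1.05 = 164.9874. B = V − Δ·S = -121.7762.
Each (Δ,B) replicates both successor values, so the strategy is self-financing and V0 is arbitrage-free.

(0,0): Delta=1.6672 Bond=-121.7762
(1,0): Delta=3.6825 Bond=-415.5612
(1,1): Delta=1.3882 Bond=-75.5566
(2,0): Delta=0.0000 Bond=0.0000
(2,1): Delta=4.1923 Bond=-515.6737
(2,2): Delta=1.0000 Bond=0.0000
V0=164.9874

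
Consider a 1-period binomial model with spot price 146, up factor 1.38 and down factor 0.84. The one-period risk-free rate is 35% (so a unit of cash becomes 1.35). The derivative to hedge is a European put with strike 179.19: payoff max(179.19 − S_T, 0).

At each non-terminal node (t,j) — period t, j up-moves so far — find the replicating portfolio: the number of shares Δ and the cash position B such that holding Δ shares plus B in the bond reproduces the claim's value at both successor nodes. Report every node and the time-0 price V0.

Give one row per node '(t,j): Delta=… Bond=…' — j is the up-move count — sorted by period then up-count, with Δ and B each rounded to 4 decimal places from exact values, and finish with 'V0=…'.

(0,0): Delta=-0.7173 Bond=107.0494
V0=2.3272

The replicating-portfolio and risk-neutral prices coincide; use p* = (1.35−0.84)/(1.38−0.84) = 0.9444 for the latter.
Payoff layer (t=1): V(1,0)=56.5500, V(1,1)=0.0000
Node (0,0) S=146.0000: V=(p*·0.0000+(1−p*)·56.5500)/1.35=2.3272; Δ=(0.0000−56.5500)/(201.4800−122.6400)=-0.7173; B=V−Δ·S=107.0494
Each (Δ,B) replicates both successor values, so the strategy is self-financing and V0 is arbitrage-free.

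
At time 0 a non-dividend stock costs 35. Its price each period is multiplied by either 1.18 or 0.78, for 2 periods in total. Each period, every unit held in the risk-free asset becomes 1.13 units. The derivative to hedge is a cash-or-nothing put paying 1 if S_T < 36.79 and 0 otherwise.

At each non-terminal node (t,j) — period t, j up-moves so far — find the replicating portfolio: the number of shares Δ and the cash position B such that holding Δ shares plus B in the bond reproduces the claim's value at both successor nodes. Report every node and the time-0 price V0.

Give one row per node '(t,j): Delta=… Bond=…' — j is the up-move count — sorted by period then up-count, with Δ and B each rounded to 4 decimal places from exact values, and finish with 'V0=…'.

(0,0): Delta=-0.0553 Bond=2.1194
(1,0): Delta=0.0000 Bond=0.8850
(1,1): Delta=-0.0605 Bond=2.6106
V0=0.1836

Under the risk-neutral measure, an up-move has probability p* = (R−d)/(u−d) = 0.8750 and values discount at R = 1.13.
Terminal payoffs: V(2,0)=1.0000, V(2,1)=1.0000, V(2,2)=0.0000
(1,0): S=27.3000. Δ = (V_up−V_dn)/(S_up−S_dn) = (1.0000−1.0000)/(32.2140−21.2940) = 0.0000. V = [p*·1.0000 + (1−p*)·1.0000]/1.13 = 0.8850. B = V − Δ·S = 0.8850.
(1,1): S=41.3000. Δ = (V_up−V_dn)/(S_up−S_dn) = (0.0000−1.0000)/(48.7340−32.2140) = -0.0605. V = [p*·0.0000 + (1−p*)·1.0000]/1.13 = 0.1106. B = V − Δ·S = 2.6106.
(0,0): S=35.0000. Δ = (V_up−V_dn)/(S_up−S_dn) = (0.1106−0.8850)/(41.3000−27.3000) = -0.0553. V = [p*·0.1106 + (1−p*)·0.8850]/1.13 = 0.1836. B = V − Δ·S = 2.1194.
The time-0 hedge costs 0.1836, which is the no-arbitrage price.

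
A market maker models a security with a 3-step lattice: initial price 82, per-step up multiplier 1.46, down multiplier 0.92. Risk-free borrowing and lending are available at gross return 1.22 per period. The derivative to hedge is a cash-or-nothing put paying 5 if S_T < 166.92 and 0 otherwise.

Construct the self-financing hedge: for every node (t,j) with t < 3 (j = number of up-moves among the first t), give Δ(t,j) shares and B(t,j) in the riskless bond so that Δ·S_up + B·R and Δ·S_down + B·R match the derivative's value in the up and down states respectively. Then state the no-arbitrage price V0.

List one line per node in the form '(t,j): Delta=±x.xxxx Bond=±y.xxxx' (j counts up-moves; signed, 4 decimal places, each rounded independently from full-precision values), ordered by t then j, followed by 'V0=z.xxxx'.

Since d<R<u, set p* = (R−d)/(u−d) = 0.5556; price each node as the discounted p*-expectation of its children.
Terminal payoffs: V(3,0)=5.0000, V(3,1)=5.0000, V(3,2)=5.0000, V(3,3)=0.0000
Node (2,0) S=69.4048: V=(p*·5.0000+(1−p*)·5.0000)/1.22=4.0984; Δ=(5.0000−5.0000)/(101.3310−63.8524)=0.0000; B=V−Δ·S=4.0984
Node (2,1) S=110.1424: V=(p*·5.0000+(1−p*)·5.0000)/1.22=4.0984; Δ=(5.0000−5.0000)/(160.8079−101.3310)=0.0000; B=V−Δ·S=4.0984
Node (2,2) S=174.7912: V=(p*·0.0000+(1−p*)·5.0000)/1.22=1.8215; Δ=(0.0000−5.0000)/(255.1952−160.8079)=-0.0530; B=V−Δ·S=11.0808
Node (1,0) S=75.4400: V=(p*·4.0984+(1−p*)·4.0984)/1.22=3.3593; Δ=(4.0984−4.0984)/(110.1424−69.4048)=0.0000; B=V−Δ·S=3.3593
Node (1,1) S=119.7200: V=(p*·1.8215+(1−p*)·4.0984)/1.22=2.3225; Δ=(1.8215−4.0984)/(174.7912−110.1424)=-0.0352; B=V−Δ·S=6.5389
Node (0,0) S=82.0000: V=(p*·2.3225+(1−p*)·3.3593)/1.22=2.2814; Δ=(2.3225−3.3593)/(119.7200−75.4400)=-0.0234; B=V−Δ·S=4.2014
Root portfolio cost Δ·82+B reproduces V0=2.2814.

(0,0): Delta=-0.0234 Bond=4.2014
(1,0): Delta=0.0000 Bond=3.3593
(1,1): Delta=-0.0352 Bond=6.5389
(2,0): Delta=0.0000 Bond=4.0984
(2,1): Delta=0.0000 Bond=4.0984
(2,2): Delta=-0.0530 Bond=11.0808
V0=2.2814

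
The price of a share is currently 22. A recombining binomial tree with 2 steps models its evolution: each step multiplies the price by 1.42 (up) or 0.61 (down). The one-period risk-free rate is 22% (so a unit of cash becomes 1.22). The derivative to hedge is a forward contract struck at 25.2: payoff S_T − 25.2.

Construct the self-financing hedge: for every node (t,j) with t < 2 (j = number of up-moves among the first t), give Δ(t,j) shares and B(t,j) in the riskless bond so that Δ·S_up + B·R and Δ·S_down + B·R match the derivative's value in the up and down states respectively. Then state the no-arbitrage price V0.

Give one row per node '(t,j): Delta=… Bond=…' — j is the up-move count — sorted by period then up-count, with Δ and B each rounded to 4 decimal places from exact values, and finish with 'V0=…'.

Since d<R<u, set p* = (R−d)/(u−d) = 0.7531; price each node as the discounted p*-expectation of its children.
Terminal values V(2,·): V(2,0)=-17.0138, V(2,1)=-6.1436, V(2,2)=19.1608
Node (1,0) S=13.4200: V=(p*·-6.1436+(1−p*)·-17.0138)/1.22=-7.2357; Δ=(-6.1436−-17.0138)/(19.0564−8.1862)=1.0000; B=V−Δ·S=-20.6557
Node (1,1) S=31.2400: V=(p*·19.1608+(1−p*)·-6.1436)/1.22=10.5843; Δ=(19.1608−-6.1436)/(44.3608−19.0564)=1.0000; B=V−Δ·S=-20.6557
Node (0,0) S=22.0000: V=(p*·10.5843+(1−p*)·-7.2357)/1.22=5.0691; Δ=(10.5843−-7.2357)/(31.2400−13.4200)=1.0000; B=V−Δ·S=-16.9309
Each (Δ,B) replicates both successor values, so the strategy is self-financing and V0 is arbitrage-free.

(0,0): Delta=1.0000 Bond=-16.9309
(1,0): Delta=1.0000 Bond=-20.6557
(1,1): Delta=1.0000 Bond=-20.6557
V0=5.0691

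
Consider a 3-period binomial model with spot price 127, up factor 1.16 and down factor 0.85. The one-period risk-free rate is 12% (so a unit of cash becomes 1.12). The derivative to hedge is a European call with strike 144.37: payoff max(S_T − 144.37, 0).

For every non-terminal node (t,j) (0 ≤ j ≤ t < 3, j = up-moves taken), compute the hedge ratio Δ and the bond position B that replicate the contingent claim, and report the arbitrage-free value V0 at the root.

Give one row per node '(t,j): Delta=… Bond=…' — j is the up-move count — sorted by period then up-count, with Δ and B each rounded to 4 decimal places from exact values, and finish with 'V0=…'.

(0,0): Delta=0.8178 Bond=-78.3413
(1,0): Delta=0.0206 Bond=-1.6897
(1,1): Delta=0.9043 Bond=-100.4908
(2,0): Delta=0.0000 Bond=0.0000
(2,1): Delta=0.0229 Bond=-2.1728
(2,2): Delta=1.0000 Bond=-128.9018
V0=25.5163

Under the risk-neutral measure, an up-move has probability p* = (R−d)/(u−d) = 0.8710 and values discount at R = 1.12.
Terminal payoffs: V(3,0)=0.0000, V(3,1)=0.0000, V(3,2)=0.8875, V(3,3)=53.8638
Node (2,0) S=91.7575: V=(p*·0.0000+(1−p*)·0.0000)/1.12=0.0000; Δ=(0.0000−0.0000)/(106.4387−77.9939)=0.0000; B=V−Δ·S=0.0000
Node (2,1) S=125.2220: V=(p*·0.8875+(1−p*)·0.0000)/1.12=0.6902; Δ=(0.8875−0.0000)/(145.2575−106.4387)=0.0229; B=V−Δ·S=-2.1728
Node (2,2) S=170.8912: V=(p*·53.8638+(1−p*)·0.8875)/1.12=41.9894; Δ=(53.8638−0.8875)/(198.2338−145.2575)=1.0000; B=V−Δ·S=-128.9018
Node (1,0) S=107.9500: V=(p*·0.6902+(1−p*)·0.0000)/1.12=0.5367; Δ=(0.6902−0.0000)/(125.2220−91.7575)=0.0206; B=V−Δ·S=-1.6897
Node (1,1) S=147.3200: V=(p*·41.9894+(1−p*)·0.6902)/1.12=32.7326; Δ=(41.9894−0.6902)/(170.8912−125.2220)=0.9043; B=V−Δ·S=-100.4908
Node (0,0) S=127.0000: V=(p*·32.7326+(1−p*)·0.5367)/1.12=25.5163; Δ=(32.7326−0.5367)/(147.3200−107.9500)=0.8178; B=V−Δ·S=-78.3413
Check: Δ(0,0)·S0 + B(0,0) = 25.5163 = V0.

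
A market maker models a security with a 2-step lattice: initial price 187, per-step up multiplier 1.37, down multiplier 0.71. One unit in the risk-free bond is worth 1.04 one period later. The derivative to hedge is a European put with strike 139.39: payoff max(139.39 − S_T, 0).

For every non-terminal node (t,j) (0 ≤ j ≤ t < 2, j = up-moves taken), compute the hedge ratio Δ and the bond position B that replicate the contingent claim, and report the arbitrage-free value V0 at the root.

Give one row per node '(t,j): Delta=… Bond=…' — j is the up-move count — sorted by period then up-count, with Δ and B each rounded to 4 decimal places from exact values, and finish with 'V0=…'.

(0,0): Delta=-0.1758 Bond=43.2993
(1,0): Delta=-0.5149 Bond=90.0625
(1,1): Delta=0.0000 Bond=0.0000
V0=10.4298

Risk-neutral probability p* = (R−d)/(u−d) = (1.04−0.71)/(1.37−0.71) = 0.5000.
Payoff layer (t=2): V(2,0)=45.1233, V(2,1)=0.0000, V(2,2)=0.0000
Node (1,0) S=132.7700: V=(p*·0.0000+(1−p*)·45.1233)/1.04=21.6939; Δ=(0.0000−45.1233)/(181.8949−94.2667)=-0.5149; B=V−Δ·S=90.0625
Node (1,1) S=256.1900: V=(p*·0.0000+(1−p*)·0.0000)/1.04=0.0000; Δ=(0.0000−0.0000)/(350.9803−181.8949)=0.0000; B=V−Δ·S=0.0000
Node (0,0) S=187.0000: V=(p*·0.0000+(1−p*)·21.6939)/1.04=10.4298; Δ=(0.0000−21.6939)/(256.1900−132.7700)=-0.1758; B=V−Δ·S=43.2993
Self-financing check: at every node Δ·S+B equals the discounted successor values.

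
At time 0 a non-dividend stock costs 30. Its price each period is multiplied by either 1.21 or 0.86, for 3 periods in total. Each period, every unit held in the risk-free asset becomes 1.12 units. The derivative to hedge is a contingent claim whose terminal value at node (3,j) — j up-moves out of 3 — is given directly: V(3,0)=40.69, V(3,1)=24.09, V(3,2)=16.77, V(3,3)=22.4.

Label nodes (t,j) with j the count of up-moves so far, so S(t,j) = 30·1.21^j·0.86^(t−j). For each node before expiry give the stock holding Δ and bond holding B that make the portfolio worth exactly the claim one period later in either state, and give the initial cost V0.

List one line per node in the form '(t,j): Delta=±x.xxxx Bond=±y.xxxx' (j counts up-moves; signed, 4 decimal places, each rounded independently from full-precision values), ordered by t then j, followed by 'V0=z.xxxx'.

(0,0): Delta=-0.0598 Bond=16.4299
(1,0): Delta=-0.9597 Bond=41.6201
(1,1): Delta=0.1616 Bond=10.3642
(2,0): Delta=-2.1376 Bond=72.7487
(2,1): Delta=-0.6699 Bond=37.5681
(2,2): Delta=0.3662 Bond=2.6217
V0=14.6366

No-arbitrage ⇒ martingale measure with p* = (R−d)/(u−d) = 0.7429.
Payoff layer (t=3): V(3,0)=40.6900, V(3,1)=24.0900, V(3,2)=16.7700, V(3,3)=22.4000
(2,0): S=22.1880. Δ = (V_up−V_dn)/(S_up−S_dn) = (24.0900−40.6900)/(26.8475−19.0817) = -2.1376. V = [p*·24.0900 + (1−p*)·40.6900]/1.12 = 25.3202. B = V − Δ·S = 72.7487.
(2,1): S=31.2180. Δ = (V_up−V_dn)/(S_up−S_dn) = (16.7700−24.0900)/(37.7738−26.8475) = -0.6699. V = [p*·16.7700 + (1−p*)·24.0900]/1.12 = 16.6538. B = V − Δ·S = 37.5681.
(2,2): S=43.9230. Δ = (V_up−V_dn)/(S_up−S_dn) = (22.4000−16.7700)/(53.1468−37.7738) = 0.3662. V = [p*·22.4000 + (1−p*)·16.7700]/1.12 = 18.7074. B = V − Δ·S = 2.6217.
(1,0): S=25.8000. Δ = (V_up−V_dn)/(S_up−S_dn) = (16.6538−25.3202)/(31.2180−22.1880) = -0.9597. V = [p*·16.6538 + (1−p*)·25.3202]/1.12 = 16.8592. B = V − Δ·S = 41.6201.
(1,1): S=36.3000. Δ = (V_up−V_dn)/(S_up−S_dn) = (18.7074−16.6538)/(43.9230−31.2180) = 0.1616. V = [p*·18.7074 + (1−p*)·16.6538]/1.12 = 16.2316. B = V − Δ·S = 10.3642.
(0,0): S=30.0000. Δ = (V_up−V_dn)/(S_up−S_dn) = (16.2316−16.8592)/(36.3000−25.8000) = -0.0598. V = [p*·16.2316 + (1−p*)·16.8592]/1.12 = 14.6366. B = V − Δ·S = 16.4299.
The time-0 hedge costs 14.6366, which is the no-arbitrage price.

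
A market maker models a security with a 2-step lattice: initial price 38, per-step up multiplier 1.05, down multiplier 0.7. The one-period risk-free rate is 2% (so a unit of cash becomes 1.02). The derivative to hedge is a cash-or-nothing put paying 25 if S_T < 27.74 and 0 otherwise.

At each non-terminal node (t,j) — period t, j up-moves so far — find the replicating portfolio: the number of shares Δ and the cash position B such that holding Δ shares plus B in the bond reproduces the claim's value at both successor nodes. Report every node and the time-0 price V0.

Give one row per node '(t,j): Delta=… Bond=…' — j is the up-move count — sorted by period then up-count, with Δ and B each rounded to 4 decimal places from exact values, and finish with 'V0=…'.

Since d<R<u, set p* = (R−d)/(u−d) = 0.9143; price each node as the discounted p*-expectation of its children.
Terminal payoffs: V(2,0)=25.0000, V(2,1)=0.0000, V(2,2)=0.0000
Node (1,0) S=26.6000: V=(p*·0.0000+(1−p*)·25.0000)/1.02=2.1008; Δ=(0.0000−25.0000)/(27.9300−18.6200)=-2.6853; B=V−Δ·S=73.5294
Node (1,1) S=39.9000: V=(p*·0.0000+(1−p*)·0.0000)/1.02=0.0000; Δ=(0.0000−0.0000)/(41.8950−27.9300)=0.0000; B=V−Δ·S=0.0000
Node (0,0) S=38.0000: V=(p*·0.0000+(1−p*)·2.1008)/1.02=0.1765; Δ=(0.0000−2.1008)/(39.9000−26.6000)=-0.1580; B=V−Δ·S=6.1789
The time-0 hedge costs 0.1765, which is the no-arbitrage price.

(0,0): Delta=-0.1580 Bond=6.1789
(1,0): Delta=-2.6853 Bond=73.5294
(1,1): Delta=0.0000 Bond=0.0000
V0=0.1765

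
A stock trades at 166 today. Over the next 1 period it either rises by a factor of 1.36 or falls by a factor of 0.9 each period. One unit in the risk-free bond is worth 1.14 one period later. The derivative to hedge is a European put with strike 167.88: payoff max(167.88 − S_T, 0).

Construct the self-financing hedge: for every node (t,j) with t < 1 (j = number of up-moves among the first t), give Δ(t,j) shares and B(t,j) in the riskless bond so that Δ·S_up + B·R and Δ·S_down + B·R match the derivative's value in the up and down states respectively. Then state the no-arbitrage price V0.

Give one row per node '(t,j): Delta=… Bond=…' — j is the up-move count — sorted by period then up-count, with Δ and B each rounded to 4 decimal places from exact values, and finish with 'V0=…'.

Risk-neutral probability p* = (R−d)/(u−d) = (1.14−0.9)/(1.36−0.9) = 0.5217.
Terminal values V(1,·): V(1,0)=18.4800, V(1,1)=0.0000
  t=0,j=0: stock 166.0000 → up 225.7600 (V=0.0000), down 149.4000 (V=18.4800). Price 7.7529; hedge Δ=-0.2420, bond B=47.9268.
Check: Δ(0,0)·S0 + B(0,0) = 7.7529 = V0.

(0,0): Delta=-0.2420 Bond=47.9268
V0=7.7529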